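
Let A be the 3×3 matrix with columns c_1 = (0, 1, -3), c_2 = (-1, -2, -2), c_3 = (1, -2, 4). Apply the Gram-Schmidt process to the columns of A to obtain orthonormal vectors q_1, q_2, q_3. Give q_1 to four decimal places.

q_1 = (0.0000, 0.3162, -0.9487)

c_1 = (0, 1, -3); ‖c_1‖ = 3.1623, so q_1 = (0.0000, 0.3162, -0.9487).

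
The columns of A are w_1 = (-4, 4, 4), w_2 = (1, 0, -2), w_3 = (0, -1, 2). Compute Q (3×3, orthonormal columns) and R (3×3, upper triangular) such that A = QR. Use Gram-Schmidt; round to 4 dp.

q_1 = w_1/‖w_1‖ = (-4, 4, 4)/6.9282 = (-0.5774, 0.5774, 0.5774).
r_{12} = q_1·w_2 = -1.7321.
u_2 = w_2 + 1.7321·q_1 = (0.0000, 1.0000, -1.0000).
‖u_2‖ = 1.4142, so q_2 = (0.0000, 0.7071, -0.7071).
r_{13} = q_1·w_3 = 0.5774; r_{23} = q_2·w_3 = -2.1213.
u_3 = w_3 − 0.5774·q_1 + 2.1213·q_2 = (0.3333, 0.1667, 0.1667).
‖u_3‖ = 0.4082, so q_3 = (0.8165, 0.4082, 0.4082).

Q = [[-0.5774, 0.0000, 0.8165], [0.5774, 0.7071, 0.4082], [0.5774, -0.7071, 0.4082]], R = [[6.9282, -1.7321, 0.5774], [0.0000, 1.4142, -2.1213], [0.0000, 0.0000, 0.4082]]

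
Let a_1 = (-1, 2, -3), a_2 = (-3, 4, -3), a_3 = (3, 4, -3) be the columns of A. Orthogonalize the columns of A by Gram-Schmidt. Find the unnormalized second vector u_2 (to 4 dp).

u_2 = (-1.5714, 1.1429, 1.2857)

a_1 = (-1, 2, -3); ‖a_1‖ = 3.7417, so e_1 = (-0.2673, 0.5345, -0.8018).
e_1·a_2 = (-0.2673)·(-3) + 0.5345·4 + (-0.8018)·(-3) = 5.3452.
u_2 = a_2 − 5.3452·e_1 = (-1.5714, 1.1429, 1.2857).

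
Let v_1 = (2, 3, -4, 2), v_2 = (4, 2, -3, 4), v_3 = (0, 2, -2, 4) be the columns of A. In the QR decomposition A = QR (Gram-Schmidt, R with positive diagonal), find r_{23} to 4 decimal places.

v_1 = (2, 3, -4, 2); ‖v_1‖ = 5.7446, so e_1 = (0.3482, 0.5222, -0.6963, 0.3482).
e_1·v_2 = 0.3482·4 + 0.5222·2 + (-0.6963)·(-3) + 0.3482·4 = 5.9186.
u_2 = v_2 − 5.9186·e_1 = (1.9394, -1.0909, 1.1212, 1.9394).
‖u_2‖ = 3.1575, so e_2 = (0.6142, -0.3455, 0.3551, 0.6142).
r_{23} = e_2·v_3 = 1.0557.

r_{23} = 1.0557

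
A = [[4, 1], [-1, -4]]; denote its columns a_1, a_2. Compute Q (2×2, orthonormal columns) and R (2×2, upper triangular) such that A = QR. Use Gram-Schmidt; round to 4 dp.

Q = [[0.9701, -0.2425], [-0.2425, -0.9701]], R = [[4.1231, 1.9403], [0.0000, 3.6380]]

a_1 = (4, -1); ‖a_1‖ = 4.1231, so q_1 = (0.9701, -0.2425).
q_1·a_2 = 0.9701·1 + (-0.2425)·(-4) = 1.9403.
u_2 = a_2 − 1.9403·q_1 = (-0.8824, -3.5294).
‖u_2‖ = 3.6380, so q_2 = (-0.2425, -0.9701).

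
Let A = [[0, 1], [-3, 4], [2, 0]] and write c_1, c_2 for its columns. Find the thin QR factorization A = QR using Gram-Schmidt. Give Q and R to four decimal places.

e_1 = c_1/‖c_1‖ = (0, -3, 2)/3.6056 = (0.0000, -0.8321, 0.5547).
r_{12} = e_1·c_2 = -3.3282.
u_2 = c_2 + 3.3282·e_1 = (1.0000, 1.2308, 1.8462).
‖u_2‖ = 2.4337, so e_2 = (0.4109, 0.5057, 0.7586).

Q = [[0.0000, 0.4109], [-0.8321, 0.5057], [0.5547, 0.7586]], R = [[3.6056, -3.3282], [0.0000, 2.4337]]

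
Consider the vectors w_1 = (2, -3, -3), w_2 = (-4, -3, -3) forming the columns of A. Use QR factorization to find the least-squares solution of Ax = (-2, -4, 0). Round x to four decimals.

w_1 = (2, -3, -3); ‖w_1‖ = 4.6904, so q_1 = (0.4264, -0.6396, -0.6396).
q_1·w_2 = 0.4264·(-4) + (-0.6396)·(-3) + (-0.6396)·(-3) = 2.1320.
u_2 = w_2 − 2.1320·q_1 = (-4.9091, -1.6364, -1.6364).
‖u_2‖ = 5.4272, so q_2 = (-0.9045, -0.3015, -0.3015).
Qᵀb = (1.7056, 3.0151).
Back-substitute: x_2 = 3.0151/5.4272 = 0.5556.
x_1 = (1.7056 − 2.1320·0.5556)/4.6904 = 0.1111.

x = (0.1111, 0.5556)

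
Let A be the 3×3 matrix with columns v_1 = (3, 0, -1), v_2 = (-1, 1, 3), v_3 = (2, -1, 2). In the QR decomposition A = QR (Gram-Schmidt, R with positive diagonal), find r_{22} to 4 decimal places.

v_1 = (3, 0, -1); ‖v_1‖ = 3.1623, so e_1 = (0.9487, 0.0000, -0.3162).
e_1·v_2 = 0.9487·(-1) + 0.0000·1 + (-0.3162)·3 = -1.8974.
u_2 = v_2 + 1.8974·e_1 = (0.8000, 1.0000, 2.4000).
r_{22} = ‖u_2‖ = 2.7203.

r_{22} = 2.7203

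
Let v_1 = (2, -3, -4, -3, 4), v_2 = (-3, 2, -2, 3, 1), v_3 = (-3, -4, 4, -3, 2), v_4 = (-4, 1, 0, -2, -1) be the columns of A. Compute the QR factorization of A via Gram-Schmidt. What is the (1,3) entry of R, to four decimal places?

v_1 = (2, -3, -4, -3, 4); ‖v_1‖ = 7.3485, so e_1 = (0.2722, -0.4082, -0.5443, -0.4082, 0.5443).
r_{13} = e_1·v_3 = 0.9526.

r_{13} = 0.9526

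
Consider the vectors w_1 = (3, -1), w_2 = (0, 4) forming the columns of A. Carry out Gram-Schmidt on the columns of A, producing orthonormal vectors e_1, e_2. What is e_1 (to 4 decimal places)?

e_1 = (0.9487, -0.3162)

w_1 = (3, -1); ‖w_1‖ = 3.1623, so e_1 = (0.9487, -0.3162).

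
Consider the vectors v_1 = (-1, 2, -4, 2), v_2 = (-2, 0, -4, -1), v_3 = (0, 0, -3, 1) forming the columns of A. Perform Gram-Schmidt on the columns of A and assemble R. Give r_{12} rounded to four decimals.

v_1 = (-1, 2, -4, 2); ‖v_1‖ = 5.0000, so q_1 = (-0.2000, 0.4000, -0.8000, 0.4000).
r_{12} = q_1·v_2 = 3.2000.

r_{12} = 3.2000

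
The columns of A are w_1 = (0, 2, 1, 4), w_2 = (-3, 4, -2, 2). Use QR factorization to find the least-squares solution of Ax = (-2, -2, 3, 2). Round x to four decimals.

q_1 = w_1/‖w_1‖ = (0, 2, 1, 4)/4.5826 = (0.0000, 0.4364, 0.2182, 0.8729).
r_{12} = q_1·w_2 = 3.0551.
u_2 = w_2 − 3.0551·q_1 = (-3.0000, 2.6667, -2.6667, -0.6667).
‖u_2‖ = 4.8648, so q_2 = (-0.6167, 0.5482, -0.5482, -0.1370).
Qᵀb = (1.5275, -1.7815).
Back-substitute: x_2 = -1.7815/4.8648 = -0.3662.
x_1 = (1.5275 − 3.0551·(-0.3662))/4.5826 = 0.5775.

x = (0.5775, -0.3662)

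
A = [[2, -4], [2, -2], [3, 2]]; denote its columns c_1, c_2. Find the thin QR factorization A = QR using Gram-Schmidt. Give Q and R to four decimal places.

Q = [[0.4851, -0.7042], [0.4851, -0.2766], [0.7276, 0.6539]], R = [[4.1231, -1.4552], [0.0000, 4.6779]]

c_1 = (2, 2, 3); ‖c_1‖ = 4.1231, so q_1 = (0.4851, 0.4851, 0.7276).
q_1·c_2 = 0.4851·(-4) + 0.4851·(-2) + 0.7276·2 = -1.4552.
u_2 = c_2 + 1.4552·q_1 = (-3.2941, -1.2941, 3.0588).
‖u_2‖ = 4.6779, so q_2 = (-0.7042, -0.2766, 0.6539).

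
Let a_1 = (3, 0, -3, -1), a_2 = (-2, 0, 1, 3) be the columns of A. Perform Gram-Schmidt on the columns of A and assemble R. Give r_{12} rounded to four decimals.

a_1 = (3, 0, -3, -1); ‖a_1‖ = 4.3589, so q_1 = (0.6882, 0.0000, -0.6882, -0.2294).
r_{12} = q_1·a_2 = -2.7530.

r_{12} = -2.7530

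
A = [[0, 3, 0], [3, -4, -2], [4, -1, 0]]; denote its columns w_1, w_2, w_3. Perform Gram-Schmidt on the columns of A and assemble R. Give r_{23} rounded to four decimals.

e_1 = w_1/‖w_1‖ = (0, 3, 4)/5.0000 = (0.0000, 0.6000, 0.8000).
r_{12} = e_1·w_2 = -3.2000.
u_2 = w_2 + 3.2000·e_1 = (3.0000, -2.0800, 1.5600).
‖u_2‖ = 3.9699, so e_2 = (0.7557, -0.5239, 0.3930).
r_{23} = e_2·w_3 = 1.0479.

r_{23} = 1.0479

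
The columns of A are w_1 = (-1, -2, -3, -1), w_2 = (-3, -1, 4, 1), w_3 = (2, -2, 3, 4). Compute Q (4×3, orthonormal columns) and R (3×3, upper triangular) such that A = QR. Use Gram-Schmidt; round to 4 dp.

Q = [[-0.2582, -0.7411, 0.4601], [-0.5164, -0.4334, -0.6029], [-0.7746, 0.5034, 0.0316], [-0.2582, 0.0979, 0.6510]], R = [[3.8730, -2.0656, -2.8402], [0.0000, 4.7679, 1.2864], [0.0000, 0.0000, 4.8248]]

w_1 = (-1, -2, -3, -1); ‖w_1‖ = 3.8730, so q_1 = (-0.2582, -0.5164, -0.7746, -0.2582).
q_1·w_2 = (-0.2582)·(-3) + (-0.5164)·(-1) + (-0.7746)·4 + (-0.2582)·1 = -2.0656.
u_2 = w_2 + 2.0656·q_1 = (-3.5333, -2.0667, 2.4000, 0.4667).
‖u_2‖ = 4.7679, so q_2 = (-0.7411, -0.4334, 0.5034, 0.0979).
q_1·w_3 = (-0.2582)·2 + (-0.5164)·(-2) + (-0.7746)·3 + (-0.2582)·4 = -2.8402; q_2·w_3 = (-0.7411)·2 + (-0.4334)·(-2) + 0.5034·3 + 0.0979·4 = 1.2864.
u_3 = w_3 + 2.8402·q_1 − 1.2864·q_2 = (2.2199, -2.9091, 0.1525, 3.1408).
‖u_3‖ = 4.8248, so q_3 = (0.4601, -0.6029, 0.0316, 0.6510).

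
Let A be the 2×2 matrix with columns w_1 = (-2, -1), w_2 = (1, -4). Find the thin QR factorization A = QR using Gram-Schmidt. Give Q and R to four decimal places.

w_1 = (-2, -1); ‖w_1‖ = 2.2361, so q_1 = (-0.8944, -0.4472).
q_1·w_2 = (-0.8944)·1 + (-0.4472)·(-4) = 0.8944.
u_2 = w_2 − 0.8944·q_1 = (1.8000, -3.6000).
‖u_2‖ = 4.0249, so q_2 = (0.4472, -0.8944).

Q = [[-0.8944, 0.4472], [-0.4472, -0.8944]], R = [[2.2361, 0.8944], [0.0000, 4.0249]]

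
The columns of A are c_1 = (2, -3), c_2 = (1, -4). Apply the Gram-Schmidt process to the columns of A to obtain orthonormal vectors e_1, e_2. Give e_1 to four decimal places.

e_1 = (0.5547, -0.8321)

c_1 = (2, -3); ‖c_1‖ = 3.6056, so e_1 = (0.5547, -0.8321).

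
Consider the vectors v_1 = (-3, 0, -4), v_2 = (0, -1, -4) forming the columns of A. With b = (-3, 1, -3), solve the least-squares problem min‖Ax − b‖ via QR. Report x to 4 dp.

v_1 = (-3, 0, -4); ‖v_1‖ = 5.0000, so e_1 = (-0.6000, 0.0000, -0.8000).
e_1·v_2 = (-0.6000)·0 + 0.0000·(-1) + (-0.8000)·(-4) = 3.2000.
u_2 = v_2 − 3.2000·e_1 = (1.9200, -1.0000, -1.4400).
‖u_2‖ = 2.6000, so e_2 = (0.7385, -0.3846, -0.5538).
Qᵀb = (4.2000, -0.9385).
Back-substitute: x_2 = -0.9385/2.6000 = -0.3609.
x_1 = (4.2000 − 3.2000·(-0.3609))/5.0000 = 1.0710.

x = (1.0710, -0.3609)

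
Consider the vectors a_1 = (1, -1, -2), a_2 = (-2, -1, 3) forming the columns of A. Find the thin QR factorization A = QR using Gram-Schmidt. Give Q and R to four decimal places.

e_1 = a_1/‖a_1‖ = (1, -1, -2)/2.4495 = (0.4082, -0.4082, -0.8165).
r_{12} = e_1·a_2 = -2.8577.
u_2 = a_2 + 2.8577·e_1 = (-0.8333, -2.1667, 0.6667).
‖u_2‖ = 2.4152, so e_2 = (-0.3450, -0.8971, 0.2760).

Q = [[0.4082, -0.3450], [-0.4082, -0.8971], [-0.8165, 0.2760]], R = [[2.4495, -2.8577], [0.0000, 2.4152]]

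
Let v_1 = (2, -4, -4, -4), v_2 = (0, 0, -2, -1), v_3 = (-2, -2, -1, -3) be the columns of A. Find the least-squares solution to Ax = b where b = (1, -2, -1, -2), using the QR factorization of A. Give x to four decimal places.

q_1 = v_1/‖v_1‖ = (2, -4, -4, -4)/7.2111 = (0.2774, -0.5547, -0.5547, -0.5547).
r_{12} = q_1·v_2 = 1.6641.
u_2 = v_2 − 1.6641·q_1 = (-0.4615, 0.9231, -1.0769, -0.0769).
‖u_2‖ = 1.4936, so q_2 = (-0.3090, 0.6180, -0.7210, -0.0515).
r_{13} = q_1·v_3 = 2.7735; r_{23} = q_2·v_3 = 0.2575.
u_3 = v_3 − 2.7735·q_1 − 0.2575·q_2 = (-2.6897, -0.6207, 0.7241, -1.4483).
‖u_3‖ = 3.2002, so q_3 = (-0.8405, -0.1940, 0.2263, -0.4526).
Qᵀb = (3.0509, -0.7210, 0.2263).
Back-substitute: x_3 = 0.2263/3.2002 = 0.0707.
x_2 = (-0.7210 − 0.2575·0.0707)/1.4936 = -0.4949.
x_1 = (3.0509 − 1.6641·(-0.4949) − 2.7735·0.0707)/7.2111 = 0.5101.

x = (0.5101, -0.4949, 0.0707)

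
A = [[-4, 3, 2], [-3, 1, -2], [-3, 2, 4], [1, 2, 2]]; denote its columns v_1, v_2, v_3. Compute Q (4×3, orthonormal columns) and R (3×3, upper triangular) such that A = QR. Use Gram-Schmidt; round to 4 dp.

v_1 = (-4, -3, -3, 1); ‖v_1‖ = 5.9161, so q_1 = (-0.6761, -0.5071, -0.5071, 0.1690).
q_1·v_2 = (-0.6761)·3 + (-0.5071)·1 + (-0.5071)·2 + 0.1690·2 = -3.2116.
u_2 = v_2 + 3.2116·q_1 = (0.8286, -0.6286, 0.3714, 2.5429).
‖u_2‖ = 2.7723, so q_2 = (0.2989, -0.2267, 0.1340, 0.9172).
q_1·v_3 = (-0.6761)·2 + (-0.5071)·(-2) + (-0.5071)·4 + 0.1690·2 = -2.0284; q_2·v_3 = 0.2989·2 + (-0.2267)·(-2) + 0.1340·4 + 0.9172·2 = 3.4216.
u_3 = v_3 + 2.0284·q_1 − 3.4216·q_2 = (-0.3941, -2.2528, 2.5130, -0.7955).
‖u_3‖ = 3.4898, so q_3 = (-0.1129, -0.6455, 0.7201, -0.2280).

Q = [[-0.6761, 0.2989, -0.1129], [-0.5071, -0.2267, -0.6455], [-0.5071, 0.1340, 0.7201], [0.1690, 0.9172, -0.2280]], R = [[5.9161, -3.2116, -2.0284], [0.0000, 2.7723, 3.4216], [0.0000, 0.0000, 3.4898]]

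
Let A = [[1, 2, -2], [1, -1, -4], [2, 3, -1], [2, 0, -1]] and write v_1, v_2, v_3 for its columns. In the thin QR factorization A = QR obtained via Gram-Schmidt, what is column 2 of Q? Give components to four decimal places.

q_2 = (0.4309, -0.5635, 0.5304, -0.4641)

v_1 = (1, 1, 2, 2); ‖v_1‖ = 3.1623, so q_1 = (0.3162, 0.3162, 0.6325, 0.6325).
q_1·v_2 = 0.3162·2 + 0.3162·(-1) + 0.6325·3 + 0.6325·0 = 2.2136.
u_2 = v_2 − 2.2136·q_1 = (1.3000, -1.7000, 1.6000, -1.4000).
‖u_2‖ = 3.0166, so q_2 = (0.4309, -0.5635, 0.5304, -0.4641).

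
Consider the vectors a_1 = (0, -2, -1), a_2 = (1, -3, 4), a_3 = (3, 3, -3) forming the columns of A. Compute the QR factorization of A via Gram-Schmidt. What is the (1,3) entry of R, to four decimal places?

a_1 = (0, -2, -1); ‖a_1‖ = 2.2361, so q_1 = (0.0000, -0.8944, -0.4472).
r_{13} = q_1·a_3 = -1.3416.

r_{13} = -1.3416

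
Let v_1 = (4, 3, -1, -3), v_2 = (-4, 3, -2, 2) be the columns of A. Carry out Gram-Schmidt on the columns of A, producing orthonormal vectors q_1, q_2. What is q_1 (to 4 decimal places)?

q_1 = v_1/‖v_1‖ = (4, 3, -1, -3)/5.9161 = (0.6761, 0.5071, -0.1690, -0.5071).

q_1 = (0.6761, 0.5071, -0.1690, -0.5071)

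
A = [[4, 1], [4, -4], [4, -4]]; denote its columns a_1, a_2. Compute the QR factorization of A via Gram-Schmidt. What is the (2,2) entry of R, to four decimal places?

r_{22} = 4.0825

q_1 = a_1/‖a_1‖ = (4, 4, 4)/6.9282 = (0.5774, 0.5774, 0.5774).
r_{12} = q_1·a_2 = -4.0415.
u_2 = a_2 + 4.0415·q_1 = (3.3333, -1.6667, -1.6667).
r_{22} = ‖u_2‖ = 4.0825.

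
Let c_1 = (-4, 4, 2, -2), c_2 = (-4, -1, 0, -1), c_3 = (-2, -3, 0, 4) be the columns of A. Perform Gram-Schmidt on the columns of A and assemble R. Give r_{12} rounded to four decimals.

c_1 = (-4, 4, 2, -2); ‖c_1‖ = 6.3246, so e_1 = (-0.6325, 0.6325, 0.3162, -0.3162).
r_{12} = e_1·c_2 = 2.2136.

r_{12} = 2.2136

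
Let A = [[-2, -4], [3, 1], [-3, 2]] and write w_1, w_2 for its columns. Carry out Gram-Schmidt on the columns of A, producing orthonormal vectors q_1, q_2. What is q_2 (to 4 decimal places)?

q_1 = w_1/‖w_1‖ = (-2, 3, -3)/4.6904 = (-0.4264, 0.6396, -0.6396).
r_{12} = q_1·w_2 = 1.0660.
u_2 = w_2 − 1.0660·q_1 = (-3.5455, 0.3182, 2.6818).
‖u_2‖ = 4.4569, so q_2 = (-0.7955, 0.0714, 0.6017).

q_2 = (-0.7955, 0.0714, 0.6017)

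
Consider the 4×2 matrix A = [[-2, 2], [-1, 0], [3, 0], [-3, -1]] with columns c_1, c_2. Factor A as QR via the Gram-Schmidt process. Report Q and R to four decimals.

Q = [[-0.4170, 0.8593], [-0.2085, -0.0195], [0.6255, 0.0586], [-0.6255, -0.5078]], R = [[4.7958, -0.2085], [0.0000, 2.2263]]

c_1 = (-2, -1, 3, -3); ‖c_1‖ = 4.7958, so e_1 = (-0.4170, -0.2085, 0.6255, -0.6255).
e_1·c_2 = (-0.4170)·2 + (-0.2085)·0 + 0.6255·0 + (-0.6255)·(-1) = -0.2085.
u_2 = c_2 + 0.2085·e_1 = (1.9130, -0.0435, 0.1304, -1.1304).
‖u_2‖ = 2.2263, so e_2 = (0.8593, -0.0195, 0.0586, -0.5078).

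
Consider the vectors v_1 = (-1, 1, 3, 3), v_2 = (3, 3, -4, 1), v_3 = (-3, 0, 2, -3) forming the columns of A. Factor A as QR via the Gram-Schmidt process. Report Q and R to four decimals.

q_1 = v_1/‖v_1‖ = (-1, 1, 3, 3)/4.4721 = (-0.2236, 0.2236, 0.6708, 0.6708).
r_{12} = q_1·v_2 = -2.0125.
u_2 = v_2 + 2.0125·q_1 = (2.5500, 3.4500, -2.6500, 2.3500).
‖u_2‖ = 5.5633, so q_2 = (0.4584, 0.6201, -0.4763, 0.4224).
r_{13} = q_1·v_3 = 0.0000; r_{23} = q_2·v_3 = -3.5950.
u_3 = v_3 + 0.0000·q_1 + 3.5950·q_2 = (-1.3522, 2.2294, 0.2876, -1.4814).
‖u_3‖ = 3.0126, so q_3 = (-0.4488, 0.7400, 0.0955, -0.4917).

Q = [[-0.2236, 0.4584, -0.4488], [0.2236, 0.6201, 0.7400], [0.6708, -0.4763, 0.0955], [0.6708, 0.4224, -0.4917]], R = [[4.4721, -2.0125, 0.0000], [0.0000, 5.5633, -3.5950], [0.0000, 0.0000, 3.0126]]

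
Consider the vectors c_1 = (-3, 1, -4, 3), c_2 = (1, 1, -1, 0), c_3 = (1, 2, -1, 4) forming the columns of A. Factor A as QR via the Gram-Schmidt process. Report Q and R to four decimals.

c_1 = (-3, 1, -4, 3); ‖c_1‖ = 5.9161, so e_1 = (-0.5071, 0.1690, -0.6761, 0.5071).
e_1·c_2 = (-0.5071)·1 + 0.1690·1 + (-0.6761)·(-1) + 0.5071·0 = 0.3381.
u_2 = c_2 − 0.3381·e_1 = (1.1714, 0.9429, -0.7714, -0.1714).
‖u_2‖ = 1.6987, so e_2 = (0.6896, 0.5550, -0.4541, -0.1009).
e_1·c_3 = (-0.5071)·1 + 0.1690·2 + (-0.6761)·(-1) + 0.5071·4 = 2.5355; e_2·c_3 = 0.6896·1 + 0.5550·2 + (-0.4541)·(-1) + (-0.1009)·4 = 1.8501.
u_3 = c_3 − 2.5355·e_1 − 1.8501·e_2 = (1.0099, 0.5446, 1.5545, 2.9010).
‖u_3‖ = 3.4855, so e_3 = (0.2897, 0.1562, 0.4460, 0.8323).

Q = [[-0.5071, 0.6896, 0.2897], [0.1690, 0.5550, 0.1562], [-0.6761, -0.4541, 0.4460], [0.5071, -0.1009, 0.8323]], R = [[5.9161, 0.3381, 2.5355], [0.0000, 1.6987, 1.8501], [0.0000, 0.0000, 3.4855]]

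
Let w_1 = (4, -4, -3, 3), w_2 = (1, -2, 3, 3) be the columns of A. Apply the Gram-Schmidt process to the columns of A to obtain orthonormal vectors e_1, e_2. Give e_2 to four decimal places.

e_2 = (0.0089, -0.2319, 0.8293, 0.5083)

w_1 = (4, -4, -3, 3); ‖w_1‖ = 7.0711, so e_1 = (0.5657, -0.5657, -0.4243, 0.4243).
e_1·w_2 = 0.5657·1 + (-0.5657)·(-2) + (-0.4243)·3 + 0.4243·3 = 1.6971.
u_2 = w_2 − 1.6971·e_1 = (0.0400, -1.0400, 3.7200, 2.2800).
‖u_2‖ = 4.4855, so e_2 = (0.0089, -0.2319, 0.8293, 0.5083).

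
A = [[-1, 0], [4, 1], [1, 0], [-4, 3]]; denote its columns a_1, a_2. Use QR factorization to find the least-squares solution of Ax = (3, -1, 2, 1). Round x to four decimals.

a_1 = (-1, 4, 1, -4); ‖a_1‖ = 5.8310, so e_1 = (-0.1715, 0.6860, 0.1715, -0.6860).
e_1·a_2 = (-0.1715)·0 + 0.6860·1 + 0.1715·0 + (-0.6860)·3 = -1.3720.
u_2 = a_2 + 1.3720·e_1 = (-0.2353, 1.9412, 0.2353, 2.0588).
‖u_2‖ = 2.8491, so e_2 = (-0.0826, 0.6813, 0.0826, 0.7226).
Qᵀb = (-1.5435, -0.0413).
Back-substitute: x_2 = -0.0413/2.8491 = -0.0145.
x_1 = (-1.5435 + 1.3720·(-0.0145))/5.8310 = -0.2681.

x = (-0.2681, -0.0145)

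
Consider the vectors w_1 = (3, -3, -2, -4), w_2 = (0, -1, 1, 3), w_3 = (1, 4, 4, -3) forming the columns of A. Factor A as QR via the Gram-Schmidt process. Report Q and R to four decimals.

q_1 = w_1/‖w_1‖ = (3, -3, -2, -4)/6.1644 = (0.4867, -0.4867, -0.3244, -0.6489).
r_{12} = q_1·w_2 = -1.7844.
u_2 = w_2 + 1.7844·q_1 = (0.8684, -1.8684, 0.4211, 1.8421).
‖u_2‖ = 2.7957, so q_2 = (0.3106, -0.6683, 0.1506, 0.6589).
r_{13} = q_1·w_3 = -0.8111; r_{23} = q_2·w_3 = -3.7370.
u_3 = w_3 + 0.8111·q_1 + 3.7370·q_2 = (2.5556, 1.1077, 4.2997, -1.0640).
‖u_3‖ = 5.2323, so q_3 = (0.4884, 0.2117, 0.8218, -0.2033).

Q = [[0.4867, 0.3106, 0.4884], [-0.4867, -0.6683, 0.2117], [-0.3244, 0.1506, 0.8218], [-0.6489, 0.6589, -0.2033]], R = [[6.1644, -1.7844, -0.8111], [0.0000, 2.7957, -3.7370], [0.0000, 0.0000, 5.2323]]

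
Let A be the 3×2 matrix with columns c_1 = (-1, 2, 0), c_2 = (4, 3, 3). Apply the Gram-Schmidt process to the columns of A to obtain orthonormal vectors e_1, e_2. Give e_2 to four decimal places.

e_2 = (0.7636, 0.3818, 0.5207)

c_1 = (-1, 2, 0); ‖c_1‖ = 2.2361, so e_1 = (-0.4472, 0.8944, 0.0000).
e_1·c_2 = (-0.4472)·4 + 0.8944·3 + 0.0000·3 = 0.8944.
u_2 = c_2 − 0.8944·e_1 = (4.4000, 2.2000, 3.0000).
‖u_2‖ = 5.7619, so e_2 = (0.7636, 0.3818, 0.5207).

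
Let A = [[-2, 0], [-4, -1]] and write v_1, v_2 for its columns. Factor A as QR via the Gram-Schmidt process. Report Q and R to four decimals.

q_1 = v_1/‖v_1‖ = (-2, -4)/4.4721 = (-0.4472, -0.8944).
r_{12} = q_1·v_2 = 0.8944.
u_2 = v_2 − 0.8944·q_1 = (0.4000, -0.2000).
‖u_2‖ = 0.4472, so q_2 = (0.8944, -0.4472).

Q = [[-0.4472, 0.8944], [-0.8944, -0.4472]], R = [[4.4721, 0.8944], [0.0000, 0.4472]]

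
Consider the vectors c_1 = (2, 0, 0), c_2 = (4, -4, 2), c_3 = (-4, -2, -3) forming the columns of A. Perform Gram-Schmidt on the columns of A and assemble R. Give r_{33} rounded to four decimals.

r_{33} = 3.5777

c_1 = (2, 0, 0); ‖c_1‖ = 2.0000, so q_1 = (1.0000, 0.0000, 0.0000).
q_1·c_2 = 1.0000·4 + 0.0000·(-4) + 0.0000·2 = 4.0000.
u_2 = c_2 − 4.0000·q_1 = (0.0000, -4.0000, 2.0000).
‖u_2‖ = 4.4721, so q_2 = (0.0000, -0.8944, 0.4472).
q_1·c_3 = 1.0000·(-4) + 0.0000·(-2) + 0.0000·(-3) = -4.0000; q_2·c_3 = 0.0000·(-4) + (-0.8944)·(-2) + 0.4472·(-3) = 0.4472.
u_3 = c_3 + 4.0000·q_1 − 0.4472·q_2 = (0.0000, -1.6000, -3.2000).
r_{33} = ‖u_3‖ = 3.5777.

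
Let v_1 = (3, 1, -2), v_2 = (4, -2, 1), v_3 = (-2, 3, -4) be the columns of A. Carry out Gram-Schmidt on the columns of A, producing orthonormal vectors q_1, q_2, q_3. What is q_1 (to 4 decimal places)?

v_1 = (3, 1, -2); ‖v_1‖ = 3.7417, so q_1 = (0.8018, 0.2673, -0.5345).

q_1 = (0.8018, 0.2673, -0.5345)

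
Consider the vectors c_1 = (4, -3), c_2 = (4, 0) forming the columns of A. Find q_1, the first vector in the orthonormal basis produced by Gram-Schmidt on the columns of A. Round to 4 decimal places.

q_1 = (0.8000, -0.6000)

c_1 = (4, -3); ‖c_1‖ = 5.0000, so q_1 = (0.8000, -0.6000).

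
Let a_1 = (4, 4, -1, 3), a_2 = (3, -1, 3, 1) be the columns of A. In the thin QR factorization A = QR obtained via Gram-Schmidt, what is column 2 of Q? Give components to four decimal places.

q_2 = (0.5207, -0.4099, 0.7422, 0.0997)

a_1 = (4, 4, -1, 3); ‖a_1‖ = 6.4807, so q_1 = (0.6172, 0.6172, -0.1543, 0.4629).
q_1·a_2 = 0.6172·3 + 0.6172·(-1) + (-0.1543)·3 + 0.4629·1 = 1.2344.
u_2 = a_2 − 1.2344·q_1 = (2.2381, -1.7619, 3.1905, 0.4286).
‖u_2‖ = 4.2984, so q_2 = (0.5207, -0.4099, 0.7422, 0.0997).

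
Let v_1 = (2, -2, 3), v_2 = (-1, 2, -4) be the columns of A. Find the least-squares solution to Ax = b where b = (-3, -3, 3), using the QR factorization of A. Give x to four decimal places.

x = (-2.4545, -2.8182)

v_1 = (2, -2, 3); ‖v_1‖ = 4.1231, so q_1 = (0.4851, -0.4851, 0.7276).
q_1·v_2 = 0.4851·(-1) + (-0.4851)·2 + 0.7276·(-4) = -4.3656.
u_2 = v_2 + 4.3656·q_1 = (1.1176, -0.1176, -0.8235).
‖u_2‖ = 1.3933, so q_2 = (0.8022, -0.0844, -0.5911).
Qᵀb = (2.1828, -3.9265).
Back-substitute: x_2 = -3.9265/1.3933 = -2.8182.
x_1 = (2.1828 + 4.3656·(-2.8182))/4.1231 = -2.4545.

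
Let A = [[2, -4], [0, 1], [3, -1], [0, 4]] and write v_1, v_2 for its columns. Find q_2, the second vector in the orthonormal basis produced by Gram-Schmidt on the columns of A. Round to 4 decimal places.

q_2 = (-0.4644, 0.2012, 0.3096, 0.8050)

v_1 = (2, 0, 3, 0); ‖v_1‖ = 3.6056, so q_1 = (0.5547, 0.0000, 0.8321, 0.0000).
q_1·v_2 = 0.5547·(-4) + 0.0000·1 + 0.8321·(-1) + 0.0000·4 = -3.0509.
u_2 = v_2 + 3.0509·q_1 = (-2.3077, 1.0000, 1.5385, 4.0000).
‖u_2‖ = 4.9691, so q_2 = (-0.4644, 0.2012, 0.3096, 0.8050).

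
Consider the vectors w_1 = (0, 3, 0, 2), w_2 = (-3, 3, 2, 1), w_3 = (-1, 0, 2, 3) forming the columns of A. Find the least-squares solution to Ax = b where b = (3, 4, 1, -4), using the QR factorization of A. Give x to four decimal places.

w_1 = (0, 3, 0, 2); ‖w_1‖ = 3.6056, so q_1 = (0.0000, 0.8321, 0.0000, 0.5547).
q_1·w_2 = 0.0000·(-3) + 0.8321·3 + 0.0000·2 + 0.5547·1 = 3.0509.
u_2 = w_2 − 3.0509·q_1 = (-3.0000, 0.4615, 2.0000, -0.6923).
‖u_2‖ = 3.7003, so q_2 = (-0.8107, 0.1247, 0.5405, -0.1871).
q_1·w_3 = 0.0000·(-1) + 0.8321·0 + 0.0000·2 + 0.5547·3 = 1.6641; q_2·w_3 = (-0.8107)·(-1) + 0.1247·0 + 0.5405·2 + (-0.1871)·3 = 1.3304.
u_3 = w_3 − 1.6641·q_1 − 1.3304·q_2 = (0.0787, -1.5506, 1.2809, 2.3258).
‖u_3‖ = 3.0758, so q_3 = (0.0256, -0.5041, 0.4164, 0.7562).
Qᵀb = (1.1094, -0.6444, -4.5480).
Back-substitute: x_3 = -4.5480/3.0758 = -1.4786.
x_2 = (-0.6444 − 1.3304·(-1.4786))/3.7003 = 0.3575.
x_1 = (1.1094 − 3.0509·0.3575 − 1.6641·(-1.4786))/3.6056 = 0.6876.

x = (0.6876, 0.3575, -1.4786)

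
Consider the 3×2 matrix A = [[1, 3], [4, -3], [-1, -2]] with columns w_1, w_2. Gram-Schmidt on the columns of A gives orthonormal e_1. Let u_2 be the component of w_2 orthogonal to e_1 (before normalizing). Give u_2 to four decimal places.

e_1 = w_1/‖w_1‖ = (1, 4, -1)/4.2426 = (0.2357, 0.9428, -0.2357).
r_{12} = e_1·w_2 = -1.6499.
u_2 = w_2 + 1.6499·e_1 = (3.3889, -1.4444, -2.3889).

u_2 = (3.3889, -1.4444, -2.3889)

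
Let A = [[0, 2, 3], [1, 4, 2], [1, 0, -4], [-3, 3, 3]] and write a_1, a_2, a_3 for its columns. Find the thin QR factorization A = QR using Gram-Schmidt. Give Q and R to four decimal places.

Q = [[0.0000, 0.3869, 0.4286], [0.3015, 0.8616, 0.0000], [0.3015, 0.0879, -0.8571], [-0.9045, 0.3165, -0.2857]], R = [[3.3166, -1.5076, -3.3166], [0.0000, 5.1698, 3.4817], [0.0000, 0.0000, 3.8571]]

e_1 = a_1/‖a_1‖ = (0, 1, 1, -3)/3.3166 = (0.0000, 0.3015, 0.3015, -0.9045).
r_{12} = e_1·a_2 = -1.5076.
u_2 = a_2 + 1.5076·e_1 = (2.0000, 4.4545, 0.4545, 1.6364).
‖u_2‖ = 5.1698, so e_2 = (0.3869, 0.8616, 0.0879, 0.3165).
r_{13} = e_1·a_3 = -3.3166; r_{23} = e_2·a_3 = 3.4817.
u_3 = a_3 + 3.3166·e_1 − 3.4817·e_2 = (1.6531, 0.0000, -3.3061, -1.1020).
‖u_3‖ = 3.8571, so e_3 = (0.4286, 0.0000, -0.8571, -0.2857).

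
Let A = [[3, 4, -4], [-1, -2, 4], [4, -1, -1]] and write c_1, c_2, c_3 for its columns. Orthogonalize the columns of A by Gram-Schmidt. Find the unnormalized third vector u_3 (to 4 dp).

u_3 = (0.8475, 1.7892, -0.1883)

e_1 = c_1/‖c_1‖ = (3, -1, 4)/5.0990 = (0.5883, -0.1961, 0.7845).
r_{12} = e_1·c_2 = 1.9612.
u_2 = c_2 − 1.9612·e_1 = (2.8462, -1.6154, -2.5385).
‖u_2‖ = 4.1417, so e_2 = (0.6872, -0.3900, -0.6129).
r_{13} = e_1·c_3 = -3.9223; r_{23} = e_2·c_3 = -3.6960.
u_3 = c_3 + 3.9223·e_1 + 3.6960·e_2 = (0.8475, 1.7892, -0.1883).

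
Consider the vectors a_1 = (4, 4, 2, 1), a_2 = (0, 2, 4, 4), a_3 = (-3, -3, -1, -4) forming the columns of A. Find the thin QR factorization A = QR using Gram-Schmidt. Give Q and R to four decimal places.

Q = [[0.6576, -0.4308, -0.2275], [0.6576, -0.0323, 0.0687], [0.3288, 0.5816, 0.6694], [0.1644, 0.6893, -0.7038]], R = [[6.0828, 3.2880, -4.9320], [0.0000, 5.0189, -1.9494], [0.0000, 0.0000, 2.6221]]

a_1 = (4, 4, 2, 1); ‖a_1‖ = 6.0828, so q_1 = (0.6576, 0.6576, 0.3288, 0.1644).
q_1·a_2 = 0.6576·0 + 0.6576·2 + 0.3288·4 + 0.1644·4 = 3.2880.
u_2 = a_2 − 3.2880·q_1 = (-2.1622, -0.1622, 2.9189, 3.4595).
‖u_2‖ = 5.0189, so q_2 = (-0.4308, -0.0323, 0.5816, 0.6893).
q_1·a_3 = 0.6576·(-3) + 0.6576·(-3) + 0.3288·(-1) + 0.1644·(-4) = -4.9320; q_2·a_3 = (-0.4308)·(-3) + (-0.0323)·(-3) + 0.5816·(-1) + 0.6893·(-4) = -1.9494.
u_3 = a_3 + 4.9320·q_1 + 1.9494·q_2 = (-0.5966, 0.1803, 1.7554, -1.8455).
‖u_3‖ = 2.6221, so q_3 = (-0.2275, 0.0687, 0.6694, -0.7038).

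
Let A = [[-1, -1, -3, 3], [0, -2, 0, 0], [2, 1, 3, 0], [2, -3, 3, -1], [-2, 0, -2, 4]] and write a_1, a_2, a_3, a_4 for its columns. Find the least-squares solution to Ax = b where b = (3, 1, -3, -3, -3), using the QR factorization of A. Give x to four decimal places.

x = (2.3618, -0.0023, -2.7065, -0.9010)

e_1 = a_1/‖a_1‖ = (-1, 0, 2, 2, -2)/3.6056 = (-0.2774, 0.0000, 0.5547, 0.5547, -0.5547).
r_{12} = e_1·a_2 = -0.8321.
u_2 = a_2 + 0.8321·e_1 = (-1.2308, -2.0000, 1.4615, -2.5385, -0.4615).
‖u_2‖ = 3.7826, so e_2 = (-0.3254, -0.5287, 0.3864, -0.6711, -0.1220).
r_{13} = e_1·a_3 = 5.2697; r_{23} = e_2·a_3 = 0.3661.
u_3 = a_3 − 5.2697·e_1 − 0.3661·e_2 = (-1.4194, 0.1935, -0.0645, 0.3226, 0.9677).
‖u_3‖ = 1.7598, so e_3 = (-0.8066, 0.1100, -0.0367, 0.1833, 0.5499).
r_{14} = e_1·a_4 = -3.6056; r_{24} = e_2·a_4 = -0.7931; r_{34} = e_3·a_4 = -0.4033.
u_4 = a_4 + 3.6056·e_1 + 0.7931·e_2 + 0.4033·e_3 = (1.4167, -0.3750, 2.2917, 0.5417, 2.1250).
‖u_4‖ = 3.4940, so e_4 = (0.4055, -0.1073, 0.6559, 0.1550, 0.6082).
Qᵀb = (-2.4962, -0.2847, -4.3994, -3.1482).
Back-substitute: x_4 = -3.1482/3.4940 = -0.9010.
x_3 = (-4.3994 + 0.4033·(-0.9010))/1.7598 = -2.7065.
x_2 = (-0.2847 − 0.3661·(-2.7065) + 0.7931·(-0.9010))/3.7826 = -0.0023.
x_1 = (-2.4962 + 0.8321·(-0.0023) − 5.2697·(-2.7065) + 3.6056·(-0.9010))/3.6056 = 2.3618.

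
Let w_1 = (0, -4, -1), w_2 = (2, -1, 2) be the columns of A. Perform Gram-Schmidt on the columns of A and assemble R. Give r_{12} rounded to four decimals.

w_1 = (0, -4, -1); ‖w_1‖ = 4.1231, so e_1 = (0.0000, -0.9701, -0.2425).
r_{12} = e_1·w_2 = 0.4851.

r_{12} = 0.4851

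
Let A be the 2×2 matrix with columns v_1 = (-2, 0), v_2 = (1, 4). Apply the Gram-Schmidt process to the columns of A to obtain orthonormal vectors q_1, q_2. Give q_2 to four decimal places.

q_2 = (0.0000, 1.0000)

v_1 = (-2, 0); ‖v_1‖ = 2.0000, so q_1 = (-1.0000, 0.0000).
q_1·v_2 = (-1.0000)·1 + 0.0000·4 = -1.0000.
u_2 = v_2 + 1.0000·q_1 = (0.0000, 4.0000).
‖u_2‖ = 4.0000, so q_2 = (0.0000, 1.0000).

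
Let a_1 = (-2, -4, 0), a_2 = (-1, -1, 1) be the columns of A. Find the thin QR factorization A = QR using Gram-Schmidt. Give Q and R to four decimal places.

a_1 = (-2, -4, 0); ‖a_1‖ = 4.4721, so e_1 = (-0.4472, -0.8944, 0.0000).
e_1·a_2 = (-0.4472)·(-1) + (-0.8944)·(-1) + 0.0000·1 = 1.3416.
u_2 = a_2 − 1.3416·e_1 = (-0.4000, 0.2000, 1.0000).
‖u_2‖ = 1.0954, so e_2 = (-0.3651, 0.1826, 0.9129).

Q = [[-0.4472, -0.3651], [-0.8944, 0.1826], [0.0000, 0.9129]], R = [[4.4721, 1.3416], [0.0000, 1.0954]]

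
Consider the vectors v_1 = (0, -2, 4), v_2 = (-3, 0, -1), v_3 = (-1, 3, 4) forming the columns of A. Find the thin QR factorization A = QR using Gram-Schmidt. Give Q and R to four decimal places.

v_1 = (0, -2, 4); ‖v_1‖ = 4.4721, so q_1 = (0.0000, -0.4472, 0.8944).
q_1·v_2 = 0.0000·(-3) + (-0.4472)·0 + 0.8944·(-1) = -0.8944.
u_2 = v_2 + 0.8944·q_1 = (-3.0000, -0.4000, -0.2000).
‖u_2‖ = 3.0332, so q_2 = (-0.9891, -0.1319, -0.0659).
q_1·v_3 = 0.0000·(-1) + (-0.4472)·3 + 0.8944·4 = 2.2361; q_2·v_3 = (-0.9891)·(-1) + (-0.1319)·3 + (-0.0659)·4 = 0.3297.
u_3 = v_3 − 2.2361·q_1 − 0.3297·q_2 = (-0.6739, 4.0435, 2.0217).
‖u_3‖ = 4.5707, so q_3 = (-0.1474, 0.8847, 0.4423).

Q = [[0.0000, -0.9891, -0.1474], [-0.4472, -0.1319, 0.8847], [0.8944, -0.0659, 0.4423]], R = [[4.4721, -0.8944, 2.2361], [0.0000, 3.0332, 0.3297], [0.0000, 0.0000, 4.5707]]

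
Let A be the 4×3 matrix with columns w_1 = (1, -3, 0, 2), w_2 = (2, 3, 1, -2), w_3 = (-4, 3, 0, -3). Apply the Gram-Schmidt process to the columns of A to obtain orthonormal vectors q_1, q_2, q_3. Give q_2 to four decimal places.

w_1 = (1, -3, 0, 2); ‖w_1‖ = 3.7417, so q_1 = (0.2673, -0.8018, 0.0000, 0.5345).
q_1·w_2 = 0.2673·2 + (-0.8018)·3 + 0.0000·1 + 0.5345·(-2) = -2.9399.
u_2 = w_2 + 2.9399·q_1 = (2.7857, 0.6429, 1.0000, -0.4286).
‖u_2‖ = 3.0589, so q_2 = (0.9107, 0.2102, 0.3269, -0.1401).

q_2 = (0.9107, 0.2102, 0.3269, -0.1401)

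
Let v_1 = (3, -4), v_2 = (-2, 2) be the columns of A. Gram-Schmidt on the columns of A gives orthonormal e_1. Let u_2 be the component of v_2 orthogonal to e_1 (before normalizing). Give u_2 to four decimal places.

v_1 = (3, -4); ‖v_1‖ = 5.0000, so e_1 = (0.6000, -0.8000).
e_1·v_2 = 0.6000·(-2) + (-0.8000)·2 = -2.8000.
u_2 = v_2 + 2.8000·e_1 = (-0.3200, -0.2400).

u_2 = (-0.3200, -0.2400)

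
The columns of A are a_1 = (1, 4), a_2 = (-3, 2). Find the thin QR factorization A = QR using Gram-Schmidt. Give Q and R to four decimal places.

Q = [[0.2425, -0.9701], [0.9701, 0.2425]], R = [[4.1231, 1.2127], [0.0000, 3.3955]]

a_1 = (1, 4); ‖a_1‖ = 4.1231, so e_1 = (0.2425, 0.9701).
e_1·a_2 = 0.2425·(-3) + 0.9701·2 = 1.2127.
u_2 = a_2 − 1.2127·e_1 = (-3.2941, 0.8235).
‖u_2‖ = 3.3955, so e_2 = (-0.9701, 0.2425).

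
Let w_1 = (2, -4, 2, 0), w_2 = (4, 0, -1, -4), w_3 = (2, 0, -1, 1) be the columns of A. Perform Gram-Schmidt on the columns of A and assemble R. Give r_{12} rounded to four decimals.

w_1 = (2, -4, 2, 0); ‖w_1‖ = 4.8990, so e_1 = (0.4082, -0.8165, 0.4082, 0.0000).
r_{12} = e_1·w_2 = 1.2247.

r_{12} = 1.2247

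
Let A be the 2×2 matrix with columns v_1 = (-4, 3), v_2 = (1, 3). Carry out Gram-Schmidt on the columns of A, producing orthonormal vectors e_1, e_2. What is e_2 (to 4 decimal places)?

v_1 = (-4, 3); ‖v_1‖ = 5.0000, so e_1 = (-0.8000, 0.6000).
e_1·v_2 = (-0.8000)·1 + 0.6000·3 = 1.0000.
u_2 = v_2 − 1.0000·e_1 = (1.8000, 2.4000).
‖u_2‖ = 3.0000, so e_2 = (0.6000, 0.8000).

e_2 = (0.6000, 0.8000)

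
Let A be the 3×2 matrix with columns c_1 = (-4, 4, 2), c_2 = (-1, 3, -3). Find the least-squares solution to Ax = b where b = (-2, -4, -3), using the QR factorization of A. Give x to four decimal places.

x = (-0.4384, 0.1781)

e_1 = c_1/‖c_1‖ = (-4, 4, 2)/6.0000 = (-0.6667, 0.6667, 0.3333).
r_{12} = e_1·c_2 = 1.6667.
u_2 = c_2 − 1.6667·e_1 = (0.1111, 1.8889, -3.5556).
‖u_2‖ = 4.0277, so e_2 = (0.0276, 0.4690, -0.8828).
Qᵀb = (-2.3333, 0.7173).
Back-substitute: x_2 = 0.7173/4.0277 = 0.1781.
x_1 = (-2.3333 − 1.6667·0.1781)/6.0000 = -0.4384.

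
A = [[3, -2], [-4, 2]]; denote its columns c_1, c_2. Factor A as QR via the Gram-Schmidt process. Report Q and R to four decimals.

c_1 = (3, -4); ‖c_1‖ = 5.0000, so e_1 = (0.6000, -0.8000).
e_1·c_2 = 0.6000·(-2) + (-0.8000)·2 = -2.8000.
u_2 = c_2 + 2.8000·e_1 = (-0.3200, -0.2400).
‖u_2‖ = 0.4000, so e_2 = (-0.8000, -0.6000).

Q = [[0.6000, -0.8000], [-0.8000, -0.6000]], R = [[5.0000, -2.8000], [0.0000, 0.4000]]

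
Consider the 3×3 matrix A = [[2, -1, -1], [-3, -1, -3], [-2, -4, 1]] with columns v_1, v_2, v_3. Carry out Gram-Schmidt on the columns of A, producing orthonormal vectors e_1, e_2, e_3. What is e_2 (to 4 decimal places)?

v_1 = (2, -3, -2); ‖v_1‖ = 4.1231, so e_1 = (0.4851, -0.7276, -0.4851).
e_1·v_2 = 0.4851·(-1) + (-0.7276)·(-1) + (-0.4851)·(-4) = 2.1828.
u_2 = v_2 − 2.1828·e_1 = (-2.0588, 0.5882, -2.9412).
‖u_2‖ = 3.6380, so e_2 = (-0.5659, 0.1617, -0.8085).

e_2 = (-0.5659, 0.1617, -0.8085)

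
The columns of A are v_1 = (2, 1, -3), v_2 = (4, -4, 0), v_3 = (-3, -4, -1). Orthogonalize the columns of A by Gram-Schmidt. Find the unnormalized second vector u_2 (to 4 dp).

u_2 = (3.4286, -4.2857, 0.8571)

v_1 = (2, 1, -3); ‖v_1‖ = 3.7417, so e_1 = (0.5345, 0.2673, -0.8018).
e_1·v_2 = 0.5345·4 + 0.2673·(-4) + (-0.8018)·0 = 1.0690.
u_2 = v_2 − 1.0690·e_1 = (3.4286, -4.2857, 0.8571).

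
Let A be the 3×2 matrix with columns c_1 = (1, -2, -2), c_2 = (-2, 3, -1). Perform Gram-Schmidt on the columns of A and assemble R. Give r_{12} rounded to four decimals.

c_1 = (1, -2, -2); ‖c_1‖ = 3.0000, so e_1 = (0.3333, -0.6667, -0.6667).
r_{12} = e_1·c_2 = -2.0000.

r_{12} = -2.0000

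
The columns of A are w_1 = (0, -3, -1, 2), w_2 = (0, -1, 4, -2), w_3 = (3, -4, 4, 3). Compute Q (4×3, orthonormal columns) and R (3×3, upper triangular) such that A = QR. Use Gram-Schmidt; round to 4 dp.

q_1 = w_1/‖w_1‖ = (0, -3, -1, 2)/3.7417 = (0.0000, -0.8018, -0.2673, 0.5345).
r_{12} = q_1·w_2 = -1.3363.
u_2 = w_2 + 1.3363·q_1 = (0.0000, -2.0714, 3.6429, -1.2857).
‖u_2‖ = 4.3834, so q_2 = (0.0000, -0.4726, 0.8311, -0.2933).
r_{13} = q_1·w_3 = 3.7417; r_{23} = q_2·w_3 = 4.3345.
u_3 = w_3 − 3.7417·q_1 − 4.3345·q_2 = (3.0000, 1.0483, 1.3978, 2.2714).
‖u_3‖ = 4.1487, so q_3 = (0.7231, 0.2527, 0.3369, 0.5475).

Q = [[0.0000, 0.0000, 0.7231], [-0.8018, -0.4726, 0.2527], [-0.2673, 0.8311, 0.3369], [0.5345, -0.2933, 0.5475]], R = [[3.7417, -1.3363, 3.7417], [0.0000, 4.3834, 4.3345], [0.0000, 0.0000, 4.1487]]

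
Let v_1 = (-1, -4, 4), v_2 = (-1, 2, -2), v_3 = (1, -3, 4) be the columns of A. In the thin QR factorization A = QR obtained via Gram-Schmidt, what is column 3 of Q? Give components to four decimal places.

v_1 = (-1, -4, 4); ‖v_1‖ = 5.7446, so e_1 = (-0.1741, -0.6963, 0.6963).
e_1·v_2 = (-0.1741)·(-1) + (-0.6963)·2 + 0.6963·(-2) = -2.6112.
u_2 = v_2 + 2.6112·e_1 = (-1.4545, 0.1818, -0.1818).
‖u_2‖ = 1.4771, so e_2 = (-0.9847, 0.1231, -0.1231).
e_1·v_3 = (-0.1741)·1 + (-0.6963)·(-3) + 0.6963·4 = 4.7001; e_2·v_3 = (-0.9847)·1 + 0.1231·(-3) + (-0.1231)·4 = -1.8464.
u_3 = v_3 − 4.7001·e_1 + 1.8464·e_2 = (0.0000, 0.5000, 0.5000).
‖u_3‖ = 0.7071, so e_3 = (0.0000, 0.7071, 0.7071).

e_3 = (0.0000, 0.7071, 0.7071)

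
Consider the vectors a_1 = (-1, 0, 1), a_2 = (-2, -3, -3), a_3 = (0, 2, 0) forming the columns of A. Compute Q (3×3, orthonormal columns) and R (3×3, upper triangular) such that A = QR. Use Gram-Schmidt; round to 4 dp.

q_1 = a_1/‖a_1‖ = (-1, 0, 1)/1.4142 = (-0.7071, 0.0000, 0.7071).
r_{12} = q_1·a_2 = -0.7071.
u_2 = a_2 + 0.7071·q_1 = (-2.5000, -3.0000, -2.5000).
‖u_2‖ = 4.6368, so q_2 = (-0.5392, -0.6470, -0.5392).
r_{13} = q_1·a_3 = 0.0000; r_{23} = q_2·a_3 = -1.2940.
u_3 = a_3 + 0.0000·q_1 + 1.2940·q_2 = (-0.6977, 1.1628, -0.6977).
‖u_3‖ = 1.5250, so q_3 = (-0.4575, 0.7625, -0.4575).

Q = [[-0.7071, -0.5392, -0.4575], [0.0000, -0.6470, 0.7625], [0.7071, -0.5392, -0.4575]], R = [[1.4142, -0.7071, 0.0000], [0.0000, 4.6368, -1.2940], [0.0000, 0.0000, 1.5250]]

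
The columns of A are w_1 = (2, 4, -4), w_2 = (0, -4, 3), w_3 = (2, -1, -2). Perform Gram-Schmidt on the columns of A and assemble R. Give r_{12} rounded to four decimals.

r_{12} = -4.6667

w_1 = (2, 4, -4); ‖w_1‖ = 6.0000, so q_1 = (0.3333, 0.6667, -0.6667).
r_{12} = q_1·w_2 = -4.6667.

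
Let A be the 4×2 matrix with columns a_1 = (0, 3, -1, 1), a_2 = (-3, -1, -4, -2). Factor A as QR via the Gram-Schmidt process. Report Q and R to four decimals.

e_1 = a_1/‖a_1‖ = (0, 3, -1, 1)/3.3166 = (0.0000, 0.9045, -0.3015, 0.3015).
r_{12} = e_1·a_2 = -0.3015.
u_2 = a_2 + 0.3015·e_1 = (-3.0000, -0.7273, -4.0909, -1.9091).
‖u_2‖ = 5.4689, so e_2 = (-0.5486, -0.1330, -0.7480, -0.3491).

Q = [[0.0000, -0.5486], [0.9045, -0.1330], [-0.3015, -0.7480], [0.3015, -0.3491]], R = [[3.3166, -0.3015], [0.0000, 5.4689]]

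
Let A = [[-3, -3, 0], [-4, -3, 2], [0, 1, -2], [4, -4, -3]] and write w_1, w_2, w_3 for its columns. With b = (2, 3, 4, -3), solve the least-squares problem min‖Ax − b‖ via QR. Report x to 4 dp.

w_1 = (-3, -4, 0, 4); ‖w_1‖ = 6.4031, so e_1 = (-0.4685, -0.6247, 0.0000, 0.6247).
e_1·w_2 = (-0.4685)·(-3) + (-0.6247)·(-3) + 0.0000·1 + 0.6247·(-4) = 0.7809.
u_2 = w_2 − 0.7809·e_1 = (-2.6341, -2.5122, 1.0000, -4.4878).
‖u_2‖ = 5.8643, so e_2 = (-0.4492, -0.4284, 0.1705, -0.7653).
e_1·w_3 = (-0.4685)·0 + (-0.6247)·2 + 0.0000·(-2) + 0.6247·(-3) = -3.1235; e_2·w_3 = (-0.4492)·0 + (-0.4284)·2 + 0.1705·(-2) + (-0.7653)·(-3) = 1.0980.
u_3 = w_3 + 3.1235·e_1 − 1.0980·e_2 = (-0.9702, 0.5191, -2.1872, -0.2085).
‖u_3‖ = 2.4573, so e_3 = (-0.3948, 0.2113, -0.8901, -0.0849).
Qᵀb = (-4.6852, 0.7944, -3.4617).
Back-substitute: x_3 = -3.4617/2.4573 = -1.4087.
x_2 = (0.7944 − 1.0980·(-1.4087))/5.8643 = 0.3992.
x_1 = (-4.6852 − 0.7809·0.3992 + 3.1235·(-1.4087))/6.4031 = -1.4676.

x = (-1.4676, 0.3992, -1.4087)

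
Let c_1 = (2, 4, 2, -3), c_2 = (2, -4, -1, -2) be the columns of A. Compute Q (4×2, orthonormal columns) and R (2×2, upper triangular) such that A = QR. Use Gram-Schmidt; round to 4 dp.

q_1 = c_1/‖c_1‖ = (2, 4, 2, -3)/5.7446 = (0.3482, 0.6963, 0.3482, -0.5222).
r_{12} = q_1·c_2 = -1.3926.
u_2 = c_2 + 1.3926·q_1 = (2.4848, -3.0303, -0.5152, -2.7273).
‖u_2‖ = 4.8021, so q_2 = (0.5174, -0.6310, -0.1073, -0.5679).

Q = [[0.3482, 0.5174], [0.6963, -0.6310], [0.3482, -0.1073], [-0.5222, -0.5679]], R = [[5.7446, -1.3926], [0.0000, 4.8021]]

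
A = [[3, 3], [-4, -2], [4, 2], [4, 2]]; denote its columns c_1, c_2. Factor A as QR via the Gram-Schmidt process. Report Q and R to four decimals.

c_1 = (3, -4, 4, 4); ‖c_1‖ = 7.5498, so e_1 = (0.3974, -0.5298, 0.5298, 0.5298).
e_1·c_2 = 0.3974·3 + (-0.5298)·(-2) + 0.5298·2 + 0.5298·2 = 4.3710.
u_2 = c_2 − 4.3710·e_1 = (1.2632, 0.3158, -0.3158, -0.3158).
‖u_2‖ = 1.3765, so e_2 = (0.9177, 0.2294, -0.2294, -0.2294).

Q = [[0.3974, 0.9177], [-0.5298, 0.2294], [0.5298, -0.2294], [0.5298, -0.2294]], R = [[7.5498, 4.3710], [0.0000, 1.3765]]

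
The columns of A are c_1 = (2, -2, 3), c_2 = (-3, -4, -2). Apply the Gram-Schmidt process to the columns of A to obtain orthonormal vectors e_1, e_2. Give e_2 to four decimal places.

e_1 = c_1/‖c_1‖ = (2, -2, 3)/4.1231 = (0.4851, -0.4851, 0.7276).
r_{12} = e_1·c_2 = -0.9701.
u_2 = c_2 + 0.9701·e_1 = (-2.5294, -4.4706, -1.2941).
‖u_2‖ = 5.2971, so e_2 = (-0.4775, -0.8440, -0.2443).

e_2 = (-0.4775, -0.8440, -0.2443)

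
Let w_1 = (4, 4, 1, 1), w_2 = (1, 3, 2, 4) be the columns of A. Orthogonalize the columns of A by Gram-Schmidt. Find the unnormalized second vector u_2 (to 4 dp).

u_2 = (-1.5882, 0.4118, 1.3529, 3.3529)

q_1 = w_1/‖w_1‖ = (4, 4, 1, 1)/5.8310 = (0.6860, 0.6860, 0.1715, 0.1715).
r_{12} = q_1·w_2 = 3.7730.
u_2 = w_2 − 3.7730·q_1 = (-1.5882, 0.4118, 1.3529, 3.3529).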